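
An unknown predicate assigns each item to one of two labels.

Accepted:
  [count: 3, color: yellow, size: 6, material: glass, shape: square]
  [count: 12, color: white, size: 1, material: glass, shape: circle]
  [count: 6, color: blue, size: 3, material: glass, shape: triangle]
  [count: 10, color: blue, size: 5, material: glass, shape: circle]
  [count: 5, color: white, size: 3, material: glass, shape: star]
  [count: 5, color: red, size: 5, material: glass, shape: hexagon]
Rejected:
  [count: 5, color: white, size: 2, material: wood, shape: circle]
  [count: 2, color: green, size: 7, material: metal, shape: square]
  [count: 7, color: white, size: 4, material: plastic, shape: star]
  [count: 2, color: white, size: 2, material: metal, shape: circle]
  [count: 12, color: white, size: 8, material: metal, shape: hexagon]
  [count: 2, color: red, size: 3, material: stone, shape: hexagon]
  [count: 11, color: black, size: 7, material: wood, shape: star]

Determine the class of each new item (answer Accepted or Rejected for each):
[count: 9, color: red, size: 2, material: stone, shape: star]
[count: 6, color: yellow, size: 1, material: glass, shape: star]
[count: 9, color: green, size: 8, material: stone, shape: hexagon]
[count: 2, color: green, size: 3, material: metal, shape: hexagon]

Checking candidate rules against both groups, what survives is: material is glass.
[count: 9, color: red, size: 2, material: stone, shape: star]: Rejected (material is stone).
[count: 6, color: yellow, size: 1, material: glass, shape: star]: Accepted (material is glass).
[count: 9, color: green, size: 8, material: stone, shape: hexagon]: Rejected (material is stone).
[count: 2, color: green, size: 3, material: metal, shape: hexagon]: Rejected (material is metal).

Rejected, Accepted, Rejected, Rejected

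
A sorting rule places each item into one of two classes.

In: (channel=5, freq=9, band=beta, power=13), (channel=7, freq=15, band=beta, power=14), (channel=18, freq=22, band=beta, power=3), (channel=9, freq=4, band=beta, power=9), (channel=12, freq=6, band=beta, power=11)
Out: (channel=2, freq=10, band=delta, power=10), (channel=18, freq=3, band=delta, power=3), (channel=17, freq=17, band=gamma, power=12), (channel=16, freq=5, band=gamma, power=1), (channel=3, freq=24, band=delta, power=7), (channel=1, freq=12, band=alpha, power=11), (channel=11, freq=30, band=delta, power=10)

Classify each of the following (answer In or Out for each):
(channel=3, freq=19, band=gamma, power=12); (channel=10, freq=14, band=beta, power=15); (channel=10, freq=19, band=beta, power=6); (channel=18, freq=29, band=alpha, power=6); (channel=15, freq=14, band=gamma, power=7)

Out, In, In, Out, Out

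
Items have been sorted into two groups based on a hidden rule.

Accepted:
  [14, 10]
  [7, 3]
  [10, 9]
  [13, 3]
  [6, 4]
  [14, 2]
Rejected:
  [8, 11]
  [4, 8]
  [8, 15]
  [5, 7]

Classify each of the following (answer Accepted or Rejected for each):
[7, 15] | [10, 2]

Rejected, Accepted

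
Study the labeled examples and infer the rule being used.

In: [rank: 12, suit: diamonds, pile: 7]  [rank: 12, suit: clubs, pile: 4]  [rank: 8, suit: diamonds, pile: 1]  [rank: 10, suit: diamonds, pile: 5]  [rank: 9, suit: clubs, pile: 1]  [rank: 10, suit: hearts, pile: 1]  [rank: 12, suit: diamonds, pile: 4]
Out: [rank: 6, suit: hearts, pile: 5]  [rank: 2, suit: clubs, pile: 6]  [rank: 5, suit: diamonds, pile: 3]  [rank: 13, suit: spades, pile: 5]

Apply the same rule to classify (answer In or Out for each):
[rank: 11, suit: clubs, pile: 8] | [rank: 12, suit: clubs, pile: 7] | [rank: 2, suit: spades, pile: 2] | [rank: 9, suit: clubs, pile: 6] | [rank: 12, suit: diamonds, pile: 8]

In, In, Out, In, In

All 'In' examples share one property — rank ≥ 8 AND rank ≤ 12 — and every 'Out' example lacks it.
[rank: 11, suit: clubs, pile: 8]: rank = 11 — passes, so In.
[rank: 12, suit: clubs, pile: 7]: rank = 12 — passes, so In.
[rank: 2, suit: spades, pile: 2]: rank = 2 — lacks this property, so Out.
[rank: 9, suit: clubs, pile: 6]: rank = 9 — passes, so In.
[rank: 12, suit: diamonds, pile: 8]: rank = 12 — passes, so In.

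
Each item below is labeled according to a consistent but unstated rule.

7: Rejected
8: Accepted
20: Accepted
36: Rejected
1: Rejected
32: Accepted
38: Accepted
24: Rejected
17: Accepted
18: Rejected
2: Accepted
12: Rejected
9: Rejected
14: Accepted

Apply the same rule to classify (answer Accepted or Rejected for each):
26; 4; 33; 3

Accepted, Rejected, Rejected, Rejected

The simplest hypothesis consistent with all the labels is: ≡ 2 (mod 3).
26 → 26 mod 3 = 2 → Accepted.
4 → 4 mod 3 = 1 → Rejected.
33 → 33 mod 3 = 0 → Rejected.
3 → 3 mod 3 = 0 → Rejected.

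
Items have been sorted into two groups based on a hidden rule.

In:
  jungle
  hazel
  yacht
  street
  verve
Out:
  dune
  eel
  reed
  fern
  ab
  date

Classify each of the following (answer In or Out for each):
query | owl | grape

In, Out, In

'In' ⟺ length ≥ 5.
query: length 5 — matches, so In.
owl: length 3 — doesn't match, so Out.
grape: length 5 — matches, so In.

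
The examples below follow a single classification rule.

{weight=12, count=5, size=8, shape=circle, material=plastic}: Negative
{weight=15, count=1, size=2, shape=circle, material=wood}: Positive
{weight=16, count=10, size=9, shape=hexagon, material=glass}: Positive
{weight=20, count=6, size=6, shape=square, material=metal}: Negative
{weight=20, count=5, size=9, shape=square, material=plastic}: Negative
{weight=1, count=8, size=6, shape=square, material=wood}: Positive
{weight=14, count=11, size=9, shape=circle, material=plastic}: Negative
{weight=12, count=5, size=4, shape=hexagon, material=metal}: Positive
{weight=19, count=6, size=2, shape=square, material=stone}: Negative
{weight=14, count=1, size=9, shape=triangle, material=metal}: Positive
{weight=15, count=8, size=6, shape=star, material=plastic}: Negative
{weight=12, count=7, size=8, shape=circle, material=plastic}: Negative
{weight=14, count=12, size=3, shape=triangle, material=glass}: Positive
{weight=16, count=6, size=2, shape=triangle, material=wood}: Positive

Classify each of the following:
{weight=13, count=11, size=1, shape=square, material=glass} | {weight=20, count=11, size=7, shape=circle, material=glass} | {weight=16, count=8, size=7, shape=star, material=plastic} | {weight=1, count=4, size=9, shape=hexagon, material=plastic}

The common property of the 'Positive' items is: material is not plastic AND weight ≤ 16. No 'Negative' item has it.
{weight=13, count=11, size=1, shape=square, material=glass}: material is glass, weight = 13 — qualifies, so Positive.
{weight=20, count=11, size=7, shape=circle, material=glass}: material is glass, weight = 20 — lacks this property, so Negative.
{weight=16, count=8, size=7, shape=star, material=plastic}: material is plastic, weight = 16 — lacks this property, so Negative.
{weight=1, count=4, size=9, shape=hexagon, material=plastic}: material is plastic, weight = 1 — lacks this property, so Negative.

Positive, Negative, Negative, Negative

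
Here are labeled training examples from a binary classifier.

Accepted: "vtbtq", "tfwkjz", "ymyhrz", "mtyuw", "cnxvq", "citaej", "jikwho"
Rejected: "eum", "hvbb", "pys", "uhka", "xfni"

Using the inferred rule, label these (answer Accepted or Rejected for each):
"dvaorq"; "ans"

'Accepted' ⟺ length ≥ 5.
"dvaorq" → length 6 → Accepted.
"ans" → length 3 → Rejected.

Accepted, Rejected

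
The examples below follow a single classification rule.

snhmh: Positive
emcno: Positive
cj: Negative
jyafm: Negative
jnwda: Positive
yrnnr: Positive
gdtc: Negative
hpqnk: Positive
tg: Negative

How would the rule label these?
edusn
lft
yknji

The rule appears to be: contains 'n'.
edusn: Positive (has 'n').
lft: Negative (no 'n').
yknji: Positive (has 'n').

Positive, Negative, Positive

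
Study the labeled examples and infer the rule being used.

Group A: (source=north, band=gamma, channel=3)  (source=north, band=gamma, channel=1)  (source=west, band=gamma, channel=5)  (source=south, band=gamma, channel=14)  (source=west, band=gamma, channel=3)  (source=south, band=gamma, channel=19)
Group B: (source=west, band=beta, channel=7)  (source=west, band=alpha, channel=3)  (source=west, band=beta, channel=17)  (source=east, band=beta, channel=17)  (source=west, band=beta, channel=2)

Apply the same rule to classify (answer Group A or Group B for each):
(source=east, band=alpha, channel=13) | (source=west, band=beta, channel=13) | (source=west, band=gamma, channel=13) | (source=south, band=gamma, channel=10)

Group B, Group B, Group A, Group A

The simplest hypothesis consistent with all the labels is: band is gamma.
(source=east, band=alpha, channel=13) — band is alpha, hence Group B.
(source=west, band=beta, channel=13) — band is beta, hence Group B.
(source=west, band=gamma, channel=13) — band is gamma, hence Group A.
(source=south, band=gamma, channel=10) — band is gamma, hence Group A.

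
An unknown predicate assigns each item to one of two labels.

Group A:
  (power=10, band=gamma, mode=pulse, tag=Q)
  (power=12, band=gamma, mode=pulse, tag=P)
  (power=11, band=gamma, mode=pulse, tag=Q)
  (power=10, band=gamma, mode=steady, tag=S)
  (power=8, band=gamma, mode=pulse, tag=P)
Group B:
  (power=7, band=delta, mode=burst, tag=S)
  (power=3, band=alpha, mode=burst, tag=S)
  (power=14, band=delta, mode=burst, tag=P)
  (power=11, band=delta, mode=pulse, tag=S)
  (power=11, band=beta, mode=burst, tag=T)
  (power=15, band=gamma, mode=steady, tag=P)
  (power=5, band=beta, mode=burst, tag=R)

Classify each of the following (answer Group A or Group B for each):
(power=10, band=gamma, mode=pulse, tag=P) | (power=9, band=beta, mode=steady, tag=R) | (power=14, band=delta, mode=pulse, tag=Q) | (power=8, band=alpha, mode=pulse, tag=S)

Group A, Group B, Group B, Group B

Rule: band is gamma AND power ≤ 12. This holds for each 'Group A' example and fails for each 'Group B' one.
(power=10, band=gamma, mode=pulse, tag=P): Group A (band is gamma, power = 10). (power=9, band=beta, mode=steady, tag=R): Group B (band is beta, power = 9). (power=14, band=delta, mode=pulse, tag=Q): Group B (band is delta, power = 14). (power=8, band=alpha, mode=pulse, tag=S): Group B (band is alpha, power = 8).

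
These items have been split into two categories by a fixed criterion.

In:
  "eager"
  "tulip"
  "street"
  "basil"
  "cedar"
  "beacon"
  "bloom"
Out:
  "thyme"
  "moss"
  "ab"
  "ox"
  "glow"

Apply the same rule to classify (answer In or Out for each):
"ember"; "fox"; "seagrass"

One predicate separates the groups cleanly: has ≥ 2 vowels.
"ember" — 2 vowels, hence In.
"fox" — 1 vowel, hence Out.
"seagrass" — 3 vowels, hence In.

In, Out, In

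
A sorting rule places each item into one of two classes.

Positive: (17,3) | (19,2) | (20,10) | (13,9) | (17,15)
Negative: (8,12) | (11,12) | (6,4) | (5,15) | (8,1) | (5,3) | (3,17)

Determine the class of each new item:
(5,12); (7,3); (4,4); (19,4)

'Positive' ⟺ first ≥ 12.
Negative: (5,12), since first 5.
Negative: (7,3), since first 7.
Negative: (4,4), since first 4.
Positive: (19,4), since first 19.

Negative, Negative, Negative, Positive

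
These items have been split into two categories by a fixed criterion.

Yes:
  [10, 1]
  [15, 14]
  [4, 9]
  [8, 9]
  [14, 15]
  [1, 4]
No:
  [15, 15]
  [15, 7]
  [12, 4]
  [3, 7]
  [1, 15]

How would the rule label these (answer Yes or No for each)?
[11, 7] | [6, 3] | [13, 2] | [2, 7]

No, Yes, Yes, Yes

The classifier is using: sum is odd.
[11, 7]: 11+7 = 18, does not fit → No. [6, 3]: 6+3 = 9, meets the rule → Yes. [13, 2]: 13+2 = 15, meets the rule → Yes. [2, 7]: 2+7 = 9, meets the rule → Yes.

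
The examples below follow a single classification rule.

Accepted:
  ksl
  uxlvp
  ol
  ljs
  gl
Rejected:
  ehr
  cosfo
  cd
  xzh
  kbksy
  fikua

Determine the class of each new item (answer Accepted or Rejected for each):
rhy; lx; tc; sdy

Rejected, Accepted, Rejected, Rejected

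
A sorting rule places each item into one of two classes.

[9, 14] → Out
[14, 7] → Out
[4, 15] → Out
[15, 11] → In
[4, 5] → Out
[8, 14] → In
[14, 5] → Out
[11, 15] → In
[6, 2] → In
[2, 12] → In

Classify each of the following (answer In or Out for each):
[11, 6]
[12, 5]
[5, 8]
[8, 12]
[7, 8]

Out, Out, Out, In, Out

The common property of the 'In' items is: sum is even. No 'Out' item has it.
Out: [11, 6], since 11+6 = 17. Out: [12, 5], since 12+5 = 17. Out: [5, 8], since 5+8 = 13. In: [8, 12], since 8+12 = 20. Out: [7, 8], since 7+8 = 15.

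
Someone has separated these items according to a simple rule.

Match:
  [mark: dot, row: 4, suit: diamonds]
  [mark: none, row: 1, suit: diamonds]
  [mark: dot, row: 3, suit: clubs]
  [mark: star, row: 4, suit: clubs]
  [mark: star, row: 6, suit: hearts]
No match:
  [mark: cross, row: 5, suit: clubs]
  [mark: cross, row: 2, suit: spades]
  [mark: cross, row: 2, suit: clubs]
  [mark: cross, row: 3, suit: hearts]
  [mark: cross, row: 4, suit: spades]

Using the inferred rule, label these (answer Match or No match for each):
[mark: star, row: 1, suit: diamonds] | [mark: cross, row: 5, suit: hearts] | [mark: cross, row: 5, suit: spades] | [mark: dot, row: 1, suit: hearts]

All 'Match' examples share one property — mark is not cross — and every 'No match' example lacks it.
[mark: star, row: 1, suit: diamonds]: mark is star, passes → Match.
[mark: cross, row: 5, suit: hearts]: mark is cross, fails this test → No match.
[mark: cross, row: 5, suit: spades]: mark is cross, fails this test → No match.
[mark: dot, row: 1, suit: hearts]: mark is dot, passes → Match.

Match, No match, No match, Match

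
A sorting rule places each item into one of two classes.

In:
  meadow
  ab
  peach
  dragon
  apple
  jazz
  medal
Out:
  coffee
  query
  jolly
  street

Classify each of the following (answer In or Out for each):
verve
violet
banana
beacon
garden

Out, Out, In, In, In

Looking at the examples, the only property every 'In' case has and every 'Out' case lacks is: contains 'a'.
verve: no 'a' — fails the rule, so Out. violet: no 'a' — fails the rule, so Out. banana: has 'a' — has this property, so In. beacon: has 'a' — has this property, so In. garden: has 'a' — has this property, so In.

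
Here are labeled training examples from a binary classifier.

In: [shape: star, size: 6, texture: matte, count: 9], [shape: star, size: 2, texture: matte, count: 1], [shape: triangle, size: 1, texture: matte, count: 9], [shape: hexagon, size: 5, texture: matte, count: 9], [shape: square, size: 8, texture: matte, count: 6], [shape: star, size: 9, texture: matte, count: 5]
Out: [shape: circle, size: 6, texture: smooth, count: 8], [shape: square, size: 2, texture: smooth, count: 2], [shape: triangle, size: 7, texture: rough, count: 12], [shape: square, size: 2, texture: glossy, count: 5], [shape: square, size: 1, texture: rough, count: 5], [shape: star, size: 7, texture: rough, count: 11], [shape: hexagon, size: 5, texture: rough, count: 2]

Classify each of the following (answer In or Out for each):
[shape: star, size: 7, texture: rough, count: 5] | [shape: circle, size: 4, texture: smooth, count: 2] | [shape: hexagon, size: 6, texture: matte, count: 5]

Out, Out, In

The common property of the 'In' items is: texture is matte. No 'Out' item has it.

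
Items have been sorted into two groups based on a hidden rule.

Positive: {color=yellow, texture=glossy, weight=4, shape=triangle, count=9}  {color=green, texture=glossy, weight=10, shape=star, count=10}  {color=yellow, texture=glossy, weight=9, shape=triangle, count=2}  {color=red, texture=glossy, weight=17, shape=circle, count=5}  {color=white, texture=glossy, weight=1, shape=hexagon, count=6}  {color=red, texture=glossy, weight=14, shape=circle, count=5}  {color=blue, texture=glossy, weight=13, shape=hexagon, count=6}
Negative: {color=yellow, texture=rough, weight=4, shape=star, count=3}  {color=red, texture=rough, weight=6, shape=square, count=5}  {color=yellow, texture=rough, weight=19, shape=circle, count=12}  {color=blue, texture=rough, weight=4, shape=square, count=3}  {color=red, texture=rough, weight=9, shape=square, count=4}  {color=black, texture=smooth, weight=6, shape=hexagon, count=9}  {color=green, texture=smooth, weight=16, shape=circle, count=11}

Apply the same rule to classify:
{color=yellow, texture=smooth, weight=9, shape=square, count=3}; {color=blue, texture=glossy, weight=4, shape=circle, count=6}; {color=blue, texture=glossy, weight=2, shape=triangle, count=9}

Negative, Positive, Positive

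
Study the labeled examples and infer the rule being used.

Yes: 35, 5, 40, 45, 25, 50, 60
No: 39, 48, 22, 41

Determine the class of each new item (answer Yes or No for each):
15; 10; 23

The simplest hypothesis consistent with all the labels is: multiple of 5.
15: 15 = 5·3, has this property → Yes. 10: 10 = 5·2, has this property → Yes. 23: 23 = 5·4 + 3, does not pass → No.

Yes, Yes, No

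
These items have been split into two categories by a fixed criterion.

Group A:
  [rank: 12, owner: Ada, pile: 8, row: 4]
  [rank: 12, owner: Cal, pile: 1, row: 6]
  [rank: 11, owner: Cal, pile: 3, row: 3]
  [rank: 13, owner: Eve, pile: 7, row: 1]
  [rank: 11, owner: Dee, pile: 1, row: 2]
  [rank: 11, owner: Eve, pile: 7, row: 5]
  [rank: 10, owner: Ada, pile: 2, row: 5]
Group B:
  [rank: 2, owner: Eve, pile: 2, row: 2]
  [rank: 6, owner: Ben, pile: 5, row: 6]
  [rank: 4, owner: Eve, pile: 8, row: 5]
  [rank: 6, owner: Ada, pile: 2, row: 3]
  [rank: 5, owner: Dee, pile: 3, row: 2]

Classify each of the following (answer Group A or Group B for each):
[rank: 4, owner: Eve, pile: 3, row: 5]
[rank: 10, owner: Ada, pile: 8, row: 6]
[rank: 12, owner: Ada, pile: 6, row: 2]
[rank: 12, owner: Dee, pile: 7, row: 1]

Group B, Group A, Group A, Group A

The common property of the 'Group A' items is: rank ≥ 10. No 'Group B' item has it.
[rank: 4, owner: Eve, pile: 3, row: 5]: rank = 4 — does not fit, so Group B. [rank: 10, owner: Ada, pile: 8, row: 6]: rank = 10 — matches, so Group A. [rank: 12, owner: Ada, pile: 6, row: 2]: rank = 12 — matches, so Group A. [rank: 12, owner: Dee, pile: 7, row: 1]: rank = 12 — matches, so Group A.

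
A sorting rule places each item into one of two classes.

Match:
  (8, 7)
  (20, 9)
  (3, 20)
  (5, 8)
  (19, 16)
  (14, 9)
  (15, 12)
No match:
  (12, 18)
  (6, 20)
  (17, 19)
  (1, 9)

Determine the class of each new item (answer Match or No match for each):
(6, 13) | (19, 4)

Match, Match

Comparing the two groups points to one rule — sum is odd.
(6, 13): 6+13 = 19, has this property → Match. (19, 4): 19+4 = 23, has this property → Match.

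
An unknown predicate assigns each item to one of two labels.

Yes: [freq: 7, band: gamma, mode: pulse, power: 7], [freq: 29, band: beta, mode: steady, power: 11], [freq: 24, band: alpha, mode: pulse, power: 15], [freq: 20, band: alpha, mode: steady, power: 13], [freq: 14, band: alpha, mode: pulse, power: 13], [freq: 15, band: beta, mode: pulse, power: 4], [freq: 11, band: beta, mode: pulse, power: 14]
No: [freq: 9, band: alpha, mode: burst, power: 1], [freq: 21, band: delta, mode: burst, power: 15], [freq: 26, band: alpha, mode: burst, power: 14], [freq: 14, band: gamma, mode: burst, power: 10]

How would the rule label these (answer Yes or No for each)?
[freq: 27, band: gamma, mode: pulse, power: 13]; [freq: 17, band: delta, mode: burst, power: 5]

Yes, No

The classifier is using: mode is not burst.
[freq: 27, band: gamma, mode: pulse, power: 13] → mode is pulse → Yes.
[freq: 17, band: delta, mode: burst, power: 5] → mode is burst → No.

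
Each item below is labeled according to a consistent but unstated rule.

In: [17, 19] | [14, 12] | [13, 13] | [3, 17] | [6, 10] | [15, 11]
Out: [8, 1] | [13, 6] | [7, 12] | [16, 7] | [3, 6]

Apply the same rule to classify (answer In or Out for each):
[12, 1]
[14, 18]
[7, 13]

Out, In, In

The classifier is using: sum is even.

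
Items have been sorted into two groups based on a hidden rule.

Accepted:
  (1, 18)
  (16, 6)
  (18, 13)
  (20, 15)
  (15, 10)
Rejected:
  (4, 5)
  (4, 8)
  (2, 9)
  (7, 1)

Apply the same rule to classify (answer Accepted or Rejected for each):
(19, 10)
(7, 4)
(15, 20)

Accepted, Rejected, Accepted

The pattern is that an item is 'Accepted' exactly when: sum ≥ 19.
(19, 10): 19+10 = 29 — checks out, so Accepted. (7, 4): 7+4 = 11 — does not pass, so Rejected. (15, 20): 15+20 = 35 — checks out, so Accepted.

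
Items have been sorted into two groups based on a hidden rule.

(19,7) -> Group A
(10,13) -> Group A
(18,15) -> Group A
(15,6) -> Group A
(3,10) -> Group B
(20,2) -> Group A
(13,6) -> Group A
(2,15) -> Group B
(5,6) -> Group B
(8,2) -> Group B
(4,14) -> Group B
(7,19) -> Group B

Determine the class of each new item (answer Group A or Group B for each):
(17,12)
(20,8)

Group A, Group A

The pattern is that an item is 'Group A' exactly when: first ≥ 10.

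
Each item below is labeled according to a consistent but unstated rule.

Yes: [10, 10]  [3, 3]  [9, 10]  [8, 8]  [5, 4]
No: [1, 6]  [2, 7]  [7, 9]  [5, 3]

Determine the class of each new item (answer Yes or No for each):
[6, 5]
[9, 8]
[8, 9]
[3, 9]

Yes, Yes, Yes, No

The classifier is using: |first − second| ≤ 1.
[6, 5]: |6−5| = 1, passes → Yes.
[9, 8]: |9−8| = 1, passes → Yes.
[8, 9]: |8−9| = 1, passes → Yes.
[3, 9]: |3−9| = 6, fails the rule → No.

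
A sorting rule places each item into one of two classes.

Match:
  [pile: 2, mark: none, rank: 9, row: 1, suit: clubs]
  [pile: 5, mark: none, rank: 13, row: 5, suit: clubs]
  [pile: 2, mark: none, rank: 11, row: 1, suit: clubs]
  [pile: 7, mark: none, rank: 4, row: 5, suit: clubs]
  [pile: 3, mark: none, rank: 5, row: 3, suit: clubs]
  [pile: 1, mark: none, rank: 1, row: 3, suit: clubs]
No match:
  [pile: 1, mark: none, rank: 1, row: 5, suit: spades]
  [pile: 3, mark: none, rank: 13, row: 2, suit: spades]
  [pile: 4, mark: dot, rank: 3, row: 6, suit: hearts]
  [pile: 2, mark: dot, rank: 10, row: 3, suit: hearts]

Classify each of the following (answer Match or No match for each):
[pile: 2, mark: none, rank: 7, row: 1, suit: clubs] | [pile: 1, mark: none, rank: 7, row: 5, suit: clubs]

Match, Match

The common property of the 'Match' items is: suit is clubs. No 'No match' item has it.
[pile: 2, mark: none, rank: 7, row: 1, suit: clubs]: suit is clubs — qualifies, so Match. [pile: 1, mark: none, rank: 7, row: 5, suit: clubs]: suit is clubs — qualifies, so Match.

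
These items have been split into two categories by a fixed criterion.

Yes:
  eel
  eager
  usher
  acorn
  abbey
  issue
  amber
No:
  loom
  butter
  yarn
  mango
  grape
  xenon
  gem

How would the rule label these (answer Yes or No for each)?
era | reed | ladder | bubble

Yes, No, No, No

The common property of the 'Yes' items is: starts with a vowel. No 'No' item has it.
era: Yes (starts with 'e'). reed: No (starts with 'r'). ladder: No (starts with 'l'). bubble: No (starts with 'b').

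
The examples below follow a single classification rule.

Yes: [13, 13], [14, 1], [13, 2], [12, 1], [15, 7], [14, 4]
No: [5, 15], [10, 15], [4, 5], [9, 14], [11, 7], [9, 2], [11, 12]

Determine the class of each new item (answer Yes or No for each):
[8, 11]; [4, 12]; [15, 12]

No, No, Yes

Every 'Yes' example satisfies: first ≥ 12. None of the 'No' examples do.
No: [8, 11], since first 8. No: [4, 12], since first 4. Yes: [15, 12], since first 15.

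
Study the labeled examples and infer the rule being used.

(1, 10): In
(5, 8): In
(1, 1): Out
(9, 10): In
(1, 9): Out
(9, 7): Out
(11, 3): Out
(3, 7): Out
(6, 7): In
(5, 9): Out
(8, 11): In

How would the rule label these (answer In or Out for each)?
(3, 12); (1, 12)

In, In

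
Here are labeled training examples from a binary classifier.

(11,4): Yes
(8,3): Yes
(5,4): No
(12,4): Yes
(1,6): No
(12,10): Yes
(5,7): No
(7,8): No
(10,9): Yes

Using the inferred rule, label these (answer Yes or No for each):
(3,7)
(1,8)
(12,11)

The pattern is that an item is 'Yes' exactly when: first ≥ 8.
(3,7) — first 3, hence No.
(1,8) — first 1, hence No.
(12,11) — first 12, hence Yes.

No, No, Yes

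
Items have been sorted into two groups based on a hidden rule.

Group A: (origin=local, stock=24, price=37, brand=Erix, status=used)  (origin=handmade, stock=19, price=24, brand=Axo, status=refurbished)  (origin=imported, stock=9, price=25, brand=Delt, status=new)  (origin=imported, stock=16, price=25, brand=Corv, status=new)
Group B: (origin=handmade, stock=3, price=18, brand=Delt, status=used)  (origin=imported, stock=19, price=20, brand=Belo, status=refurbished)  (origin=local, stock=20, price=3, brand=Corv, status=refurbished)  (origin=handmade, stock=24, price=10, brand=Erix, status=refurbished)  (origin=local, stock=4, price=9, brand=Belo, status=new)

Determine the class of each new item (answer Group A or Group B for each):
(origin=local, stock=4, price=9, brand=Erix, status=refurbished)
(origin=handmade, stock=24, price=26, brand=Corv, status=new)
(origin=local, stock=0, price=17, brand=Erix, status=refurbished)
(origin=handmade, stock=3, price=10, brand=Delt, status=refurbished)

The simplest hypothesis consistent with all the labels is: price ≥ 24.
(origin=local, stock=4, price=9, brand=Erix, status=refurbished): price = 9, doesn't qualify → Group B. (origin=handmade, stock=24, price=26, brand=Corv, status=new): price = 26, fits → Group A. (origin=local, stock=0, price=17, brand=Erix, status=refurbished): price = 17, doesn't qualify → Group B. (origin=handmade, stock=3, price=10, brand=Delt, status=refurbished): price = 10, doesn't qualify → Group B.

Group B, Group A, Group B, Group B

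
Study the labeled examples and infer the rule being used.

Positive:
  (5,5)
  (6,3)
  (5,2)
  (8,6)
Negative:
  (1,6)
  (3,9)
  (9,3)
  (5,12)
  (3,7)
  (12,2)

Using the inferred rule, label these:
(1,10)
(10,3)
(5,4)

All 'Positive' examples share one property — |first − second| ≤ 3 — and every 'Negative' example lacks it.
(1,10) → |1−10| = 9 → Negative.
(10,3) → |10−3| = 7 → Negative.
(5,4) → |5−4| = 1 → Positive.

Negative, Negative, Positive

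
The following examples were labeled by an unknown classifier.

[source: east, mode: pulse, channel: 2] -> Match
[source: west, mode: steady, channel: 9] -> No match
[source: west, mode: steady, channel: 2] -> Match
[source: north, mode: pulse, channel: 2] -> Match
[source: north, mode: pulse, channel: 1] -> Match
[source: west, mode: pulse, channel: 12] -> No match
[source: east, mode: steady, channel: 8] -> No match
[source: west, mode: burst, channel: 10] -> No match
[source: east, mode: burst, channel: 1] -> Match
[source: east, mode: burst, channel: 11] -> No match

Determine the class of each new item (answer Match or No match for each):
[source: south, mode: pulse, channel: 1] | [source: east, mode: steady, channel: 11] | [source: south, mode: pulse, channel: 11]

Match, No match, No match

'Match' ⟺ channel ≤ 2.
[source: south, mode: pulse, channel: 1]: channel = 1 — fits, so Match. [source: east, mode: steady, channel: 11]: channel = 11 — doesn't qualify, so No match. [source: south, mode: pulse, channel: 11]: channel = 11 — doesn't qualify, so No match.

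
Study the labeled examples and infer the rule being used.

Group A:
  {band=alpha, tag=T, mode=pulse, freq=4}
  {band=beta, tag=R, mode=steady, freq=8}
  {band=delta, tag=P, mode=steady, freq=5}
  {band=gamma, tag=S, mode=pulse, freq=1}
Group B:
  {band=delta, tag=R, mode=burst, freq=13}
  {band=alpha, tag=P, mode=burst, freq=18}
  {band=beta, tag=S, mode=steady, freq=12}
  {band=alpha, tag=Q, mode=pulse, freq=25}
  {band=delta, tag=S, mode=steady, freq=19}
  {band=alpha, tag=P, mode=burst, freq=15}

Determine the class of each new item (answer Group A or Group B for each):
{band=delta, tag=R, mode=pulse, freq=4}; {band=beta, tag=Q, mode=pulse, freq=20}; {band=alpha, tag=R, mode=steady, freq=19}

Group A, Group B, Group B

A rule that fits every label: freq ≤ 8 — true of each 'Group A' example, false of each 'Group B' one.
{band=delta, tag=R, mode=pulse, freq=4}: freq = 4 — checks out, so Group A.
{band=beta, tag=Q, mode=pulse, freq=20}: freq = 20 — fails the rule, so Group B.
{band=alpha, tag=R, mode=steady, freq=19}: freq = 19 — fails the rule, so Group B.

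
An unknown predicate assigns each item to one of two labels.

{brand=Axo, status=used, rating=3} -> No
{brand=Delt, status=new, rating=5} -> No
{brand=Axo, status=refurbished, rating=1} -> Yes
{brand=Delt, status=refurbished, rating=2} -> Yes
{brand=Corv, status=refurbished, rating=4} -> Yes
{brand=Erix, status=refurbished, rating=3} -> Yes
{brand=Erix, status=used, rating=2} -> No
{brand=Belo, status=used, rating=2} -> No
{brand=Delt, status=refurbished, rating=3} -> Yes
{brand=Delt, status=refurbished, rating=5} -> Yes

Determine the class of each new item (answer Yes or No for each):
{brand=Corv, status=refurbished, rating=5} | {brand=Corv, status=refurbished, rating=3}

Looking at the examples, the only property every 'Yes' case has and every 'No' case lacks is: status is refurbished.
{brand=Corv, status=refurbished, rating=5} — status is refurbished, hence Yes.
{brand=Corv, status=refurbished, rating=3} — status is refurbished, hence Yes.

Yes, Yes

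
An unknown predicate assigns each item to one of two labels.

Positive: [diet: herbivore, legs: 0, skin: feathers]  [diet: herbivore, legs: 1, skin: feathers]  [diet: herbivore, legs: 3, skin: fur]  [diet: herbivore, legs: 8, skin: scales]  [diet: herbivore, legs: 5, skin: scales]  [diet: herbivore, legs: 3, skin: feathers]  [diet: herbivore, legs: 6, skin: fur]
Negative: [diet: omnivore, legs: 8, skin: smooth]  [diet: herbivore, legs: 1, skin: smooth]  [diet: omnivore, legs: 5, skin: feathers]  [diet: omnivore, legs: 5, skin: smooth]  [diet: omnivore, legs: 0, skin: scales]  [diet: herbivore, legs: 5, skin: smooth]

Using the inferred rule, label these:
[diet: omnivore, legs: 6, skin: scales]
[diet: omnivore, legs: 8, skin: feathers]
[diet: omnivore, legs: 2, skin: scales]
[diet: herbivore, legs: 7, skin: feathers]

One predicate separates the groups cleanly: diet is herbivore AND skin is not smooth.

Negative, Negative, Negative, Positive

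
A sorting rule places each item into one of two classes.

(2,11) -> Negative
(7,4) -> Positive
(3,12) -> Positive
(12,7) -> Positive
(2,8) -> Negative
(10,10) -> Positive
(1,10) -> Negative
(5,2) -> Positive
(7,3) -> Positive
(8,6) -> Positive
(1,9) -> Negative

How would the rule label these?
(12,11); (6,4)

Positive, Positive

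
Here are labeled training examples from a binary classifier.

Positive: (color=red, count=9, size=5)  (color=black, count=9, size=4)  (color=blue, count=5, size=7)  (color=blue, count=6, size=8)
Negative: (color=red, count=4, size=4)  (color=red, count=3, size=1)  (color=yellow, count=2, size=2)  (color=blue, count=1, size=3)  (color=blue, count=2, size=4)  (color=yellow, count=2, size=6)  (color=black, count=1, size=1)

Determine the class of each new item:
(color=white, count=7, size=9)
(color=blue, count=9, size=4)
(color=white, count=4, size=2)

The simplest hypothesis consistent with all the labels is: count ≥ 5.

Positive, Positive, Negative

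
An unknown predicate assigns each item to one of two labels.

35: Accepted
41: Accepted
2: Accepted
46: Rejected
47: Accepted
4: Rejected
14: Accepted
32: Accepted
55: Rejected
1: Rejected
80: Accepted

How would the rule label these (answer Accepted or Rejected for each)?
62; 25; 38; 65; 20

Accepted, Rejected, Accepted, Accepted, Accepted

The rule appears to be: ≡ 2 (mod 3).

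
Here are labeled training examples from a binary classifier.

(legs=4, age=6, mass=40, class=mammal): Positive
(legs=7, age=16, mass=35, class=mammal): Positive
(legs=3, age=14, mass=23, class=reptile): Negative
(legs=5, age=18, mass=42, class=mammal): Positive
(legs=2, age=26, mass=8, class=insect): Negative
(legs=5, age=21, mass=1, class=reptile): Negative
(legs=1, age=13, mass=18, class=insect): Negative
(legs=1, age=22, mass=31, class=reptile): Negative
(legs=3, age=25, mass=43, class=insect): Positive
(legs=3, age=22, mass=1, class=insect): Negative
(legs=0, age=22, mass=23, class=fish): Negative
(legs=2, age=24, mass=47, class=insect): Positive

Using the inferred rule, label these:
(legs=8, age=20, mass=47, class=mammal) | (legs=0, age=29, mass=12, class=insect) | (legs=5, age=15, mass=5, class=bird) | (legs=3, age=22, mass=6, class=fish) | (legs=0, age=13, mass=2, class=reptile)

The common property of the 'Positive' items is: mass ≥ 35. No 'Negative' item has it.
Positive: (legs=8, age=20, mass=47, class=mammal), since mass = 47. Negative: (legs=0, age=29, mass=12, class=insect), since mass = 12. Negative: (legs=5, age=15, mass=5, class=bird), since mass = 5. Negative: (legs=3, age=22, mass=6, class=fish), since mass = 6. Negative: (legs=0, age=13, mass=2, class=reptile), since mass = 2.

Positive, Negative, Negative, Negative, Negative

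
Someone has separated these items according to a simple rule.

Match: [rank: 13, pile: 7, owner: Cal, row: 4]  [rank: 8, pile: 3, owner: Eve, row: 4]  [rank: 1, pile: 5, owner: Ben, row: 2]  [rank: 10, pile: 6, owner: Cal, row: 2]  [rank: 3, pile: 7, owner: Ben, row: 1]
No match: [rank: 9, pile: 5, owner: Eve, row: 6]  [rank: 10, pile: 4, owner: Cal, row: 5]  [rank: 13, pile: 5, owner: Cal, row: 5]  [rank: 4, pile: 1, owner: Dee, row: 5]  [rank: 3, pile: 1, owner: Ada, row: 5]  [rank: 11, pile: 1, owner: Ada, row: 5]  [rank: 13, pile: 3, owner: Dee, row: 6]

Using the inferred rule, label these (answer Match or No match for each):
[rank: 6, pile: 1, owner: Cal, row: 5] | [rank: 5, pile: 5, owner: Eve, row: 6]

No match, No match

A rule that fits every label: row ≤ 4 — true of each 'Match' example, false of each 'No match' one.
[rank: 6, pile: 1, owner: Cal, row: 5]: row = 5, fails this test → No match. [rank: 5, pile: 5, owner: Eve, row: 6]: row = 6, fails this test → No match.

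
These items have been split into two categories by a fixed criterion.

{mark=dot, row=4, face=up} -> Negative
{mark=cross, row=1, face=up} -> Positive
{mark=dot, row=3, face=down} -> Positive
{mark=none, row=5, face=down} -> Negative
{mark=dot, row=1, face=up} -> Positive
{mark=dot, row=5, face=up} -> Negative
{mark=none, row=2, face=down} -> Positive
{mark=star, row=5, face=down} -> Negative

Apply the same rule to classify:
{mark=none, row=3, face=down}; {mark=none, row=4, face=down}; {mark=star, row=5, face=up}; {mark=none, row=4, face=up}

Positive, Negative, Negative, Negative

'Positive' ⟺ row ≤ 3.
Positive: {mark=none, row=3, face=down}, since row = 3. Negative: {mark=none, row=4, face=down}, since row = 4. Negative: {mark=star, row=5, face=up}, since row = 5. Negative: {mark=none, row=4, face=up}, since row = 4.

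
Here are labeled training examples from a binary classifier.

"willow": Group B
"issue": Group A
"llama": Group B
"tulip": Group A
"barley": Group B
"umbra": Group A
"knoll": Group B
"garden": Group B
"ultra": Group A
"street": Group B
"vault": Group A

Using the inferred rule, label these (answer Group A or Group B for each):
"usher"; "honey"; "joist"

Group A, Group B, Group B

The distinguishing property — contains 'u' — holds for all the 'Group A' cases and none of the 'Group B' cases.
"usher" — has 'u', hence Group A. "honey" — no 'u', hence Group B. "joist" — no 'u', hence Group B.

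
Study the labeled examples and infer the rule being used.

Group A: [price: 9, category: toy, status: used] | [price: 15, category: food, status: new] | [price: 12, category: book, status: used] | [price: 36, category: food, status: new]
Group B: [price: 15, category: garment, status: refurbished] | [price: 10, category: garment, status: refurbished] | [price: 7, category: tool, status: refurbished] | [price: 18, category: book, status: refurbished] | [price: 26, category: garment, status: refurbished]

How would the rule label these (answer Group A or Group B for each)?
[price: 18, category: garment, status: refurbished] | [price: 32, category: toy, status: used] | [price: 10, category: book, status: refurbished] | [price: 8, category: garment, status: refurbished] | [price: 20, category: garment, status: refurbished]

Every 'Group A' example satisfies: status is not refurbished. None of the 'Group B' examples do.
[price: 18, category: garment, status: refurbished] — status is refurbished, hence Group B. [price: 32, category: toy, status: used] — status is used, hence Group A. [price: 10, category: book, status: refurbished] — status is refurbished, hence Group B. [price: 8, category: garment, status: refurbished] — status is refurbished, hence Group B. [price: 20, category: garment, status: refurbished] — status is refurbished, hence Group B.

Group B, Group A, Group B, Group B, Group B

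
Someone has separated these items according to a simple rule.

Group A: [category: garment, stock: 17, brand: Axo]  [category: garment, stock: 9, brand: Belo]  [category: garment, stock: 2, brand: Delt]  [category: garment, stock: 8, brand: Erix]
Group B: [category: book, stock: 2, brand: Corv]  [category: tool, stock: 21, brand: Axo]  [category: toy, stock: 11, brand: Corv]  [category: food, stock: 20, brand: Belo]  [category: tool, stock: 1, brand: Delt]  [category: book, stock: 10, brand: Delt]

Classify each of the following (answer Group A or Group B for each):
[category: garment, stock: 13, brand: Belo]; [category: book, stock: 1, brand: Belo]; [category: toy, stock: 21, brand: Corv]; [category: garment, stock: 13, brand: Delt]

Group A, Group B, Group B, Group A

The rule appears to be: category is garment.
[category: garment, stock: 13, brand: Belo]: category is garment — matches, so Group A.
[category: book, stock: 1, brand: Belo]: category is book — does not satisfy this, so Group B.
[category: toy, stock: 21, brand: Corv]: category is toy — does not satisfy this, so Group B.
[category: garment, stock: 13, brand: Delt]: category is garment — matches, so Group A.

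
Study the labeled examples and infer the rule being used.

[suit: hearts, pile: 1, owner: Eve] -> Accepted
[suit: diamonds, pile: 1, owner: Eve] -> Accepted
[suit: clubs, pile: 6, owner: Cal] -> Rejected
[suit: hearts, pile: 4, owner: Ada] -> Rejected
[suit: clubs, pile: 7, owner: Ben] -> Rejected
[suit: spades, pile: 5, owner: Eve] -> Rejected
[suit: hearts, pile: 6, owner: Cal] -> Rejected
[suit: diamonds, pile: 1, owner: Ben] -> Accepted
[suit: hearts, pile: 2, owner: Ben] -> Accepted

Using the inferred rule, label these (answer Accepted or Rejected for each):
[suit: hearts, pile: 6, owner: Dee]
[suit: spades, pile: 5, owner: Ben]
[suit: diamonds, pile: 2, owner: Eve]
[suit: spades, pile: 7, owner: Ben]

Rejected, Rejected, Accepted, Rejected

A rule that fits every label: pile ≤ 2 — true of each 'Accepted' example, false of each 'Rejected' one.
[suit: hearts, pile: 6, owner: Dee]: Rejected (pile = 6). [suit: spades, pile: 5, owner: Ben]: Rejected (pile = 5). [suit: diamonds, pile: 2, owner: Eve]: Accepted (pile = 2). [suit: spades, pile: 7, owner: Ben]: Rejected (pile = 7).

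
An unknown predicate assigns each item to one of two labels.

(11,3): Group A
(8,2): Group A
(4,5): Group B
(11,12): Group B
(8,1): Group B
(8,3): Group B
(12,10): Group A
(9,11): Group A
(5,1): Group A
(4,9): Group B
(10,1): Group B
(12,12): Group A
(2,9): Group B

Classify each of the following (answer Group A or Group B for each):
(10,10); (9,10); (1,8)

The rule appears to be: sum is even.
(10,10): 10+10 = 20 — fits, so Group A.
(9,10): 9+10 = 19 — doesn't qualify, so Group B.
(1,8): 1+8 = 9 — doesn't qualify, so Group B.

Group A, Group B, Group B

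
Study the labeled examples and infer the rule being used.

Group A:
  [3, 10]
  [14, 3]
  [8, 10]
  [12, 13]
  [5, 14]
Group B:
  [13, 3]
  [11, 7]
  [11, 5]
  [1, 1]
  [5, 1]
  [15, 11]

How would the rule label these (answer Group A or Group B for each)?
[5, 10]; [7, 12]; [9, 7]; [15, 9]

The simplest hypothesis consistent with all the labels is: product is even.
Group A: [5, 10], since 5·10 = 50.
Group A: [7, 12], since 7·12 = 84.
Group B: [9, 7], since 9·7 = 63.
Group B: [15, 9], since 15·9 = 135.

Group A, Group A, Group B, Group B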